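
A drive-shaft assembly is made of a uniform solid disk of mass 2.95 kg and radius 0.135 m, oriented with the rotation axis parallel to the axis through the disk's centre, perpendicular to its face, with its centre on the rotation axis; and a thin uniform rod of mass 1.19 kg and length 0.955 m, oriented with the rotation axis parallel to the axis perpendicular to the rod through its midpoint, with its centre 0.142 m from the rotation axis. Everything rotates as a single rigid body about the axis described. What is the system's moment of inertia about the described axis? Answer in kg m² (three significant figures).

Solid disk: I_cm = (1/2)MR² = (1/2)(2.95)(0.135)² = 0.026882 kg m²; axis through the centre, so I = 0.026882 kg m².
Thin rod: I_cm = (1/12)ML² = (1/12)(1.19)(0.955)² = 0.090442 kg m²; centre at d = 0.142 m, so the parallel axis theorem gives I = 0.090442 + (1.19)(0.142)² = 0.11444 kg m².
Total I = 0.026882 + 0.11444 = 0.14132 kg m².

0.141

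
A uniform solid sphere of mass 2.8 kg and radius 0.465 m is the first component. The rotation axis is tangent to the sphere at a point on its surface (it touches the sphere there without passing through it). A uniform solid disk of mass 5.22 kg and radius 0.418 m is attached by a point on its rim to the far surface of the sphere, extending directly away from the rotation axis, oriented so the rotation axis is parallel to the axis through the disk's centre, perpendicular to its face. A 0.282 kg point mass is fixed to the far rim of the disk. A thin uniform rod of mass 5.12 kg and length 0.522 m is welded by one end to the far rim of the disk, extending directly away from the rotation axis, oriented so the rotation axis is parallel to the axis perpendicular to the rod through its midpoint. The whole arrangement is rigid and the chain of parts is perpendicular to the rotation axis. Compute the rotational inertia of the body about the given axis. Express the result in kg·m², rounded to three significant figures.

32.8

Solid sphere: I_cm = (2/5)MR² = (2/5)(2.8)(0.465)² = 0.24217 kg·m²; centre at d = 0.465 m, so I = I_cm + Md² gives I = 0.24217 + (2.8)(0.465)² = 0.8476 kg·m².
Solid disk: I_cm = (1/2)MR² = (1/2)(5.22)(0.418)² = 0.45603 kg·m²; centre at d = 0.465 + 0.465 + 0.418 = 1.348 m, so I = I_cm + Md² gives I = 0.45603 + (5.22)(1.348)² = 9.9413 kg·m².
Point mass: I_cm = 0; centre at d = 0.465 + 0.465 + 0.418 + 0.418 = 1.766 m, so I = I_cm + Md² gives I = 0 + (0.282)(1.766)² = 0.87949 kg·m².
Thin rod: I_cm = (1/12)ML² = (1/12)(5.12)(0.522)² = 0.11626 kg·m²; centre at d = 0.465 + 0.465 + 0.418 + 0.418 + 0.261 = 2.027 m, so I = I_cm + Md² gives I = 0.11626 + (5.12)(2.027)² = 21.153 kg·m².
Total I = 0.8476 + 9.9413 + 0.87949 + 21.153 = 32.821 kg·m².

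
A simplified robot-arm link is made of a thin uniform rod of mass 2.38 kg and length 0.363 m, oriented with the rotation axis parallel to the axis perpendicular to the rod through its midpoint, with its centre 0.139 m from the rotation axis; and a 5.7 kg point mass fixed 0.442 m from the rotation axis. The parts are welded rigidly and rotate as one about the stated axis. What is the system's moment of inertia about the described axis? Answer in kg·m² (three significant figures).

Thin rod: I_cm = (1/12)ML² = (1/12)(2.38)(0.363)² = 0.026134 kg·m²; centre at d = 0.139 m, so I = I_cm + Md² gives I = 0.026134 + (2.38)(0.139)² = 0.072118 kg·m².
Point mass: I_cm = 0; centre at d = 0.442 m, so I = I_cm + Md² gives I = 0 + (5.7)(0.442)² = 1.1136 kg·m².
Total I = 0.072118 + 1.1136 = 1.1857 kg·m².

1.19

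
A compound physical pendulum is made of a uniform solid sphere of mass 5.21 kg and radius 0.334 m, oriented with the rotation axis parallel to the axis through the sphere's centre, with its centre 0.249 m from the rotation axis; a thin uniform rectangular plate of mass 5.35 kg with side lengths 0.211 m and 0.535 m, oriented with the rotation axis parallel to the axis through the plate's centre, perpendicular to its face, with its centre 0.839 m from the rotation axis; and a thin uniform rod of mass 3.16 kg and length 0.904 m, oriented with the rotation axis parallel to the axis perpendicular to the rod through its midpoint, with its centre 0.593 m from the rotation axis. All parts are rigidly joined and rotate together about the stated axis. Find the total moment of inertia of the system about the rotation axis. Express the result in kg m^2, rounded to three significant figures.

5.80

Solid sphere: I_cm = (2/5)MR² = (2/5)(5.21)(0.334)² = 0.23248 kg m^2; centre at d = 0.249 m, so I = I_cm + Md² gives I = 0.23248 + (5.21)(0.249)² = 0.55551 kg m^2.
Rectangular plate: I_cm = (1/12)M(a²+b²) = (1/12)(5.35)[(0.211)² + (0.535)²] = 0.14746 kg m^2; centre at d = 0.839 m, so I = I_cm + Md² gives I = 0.14746 + (5.35)(0.839)² = 3.9134 kg m^2.
Thin rod: I_cm = (1/12)ML² = (1/12)(3.16)(0.904)² = 0.2152 kg m^2; centre at d = 0.593 m, so I = I_cm + Md² gives I = 0.2152 + (3.16)(0.593)² = 1.3264 kg m^2.
Total I = 0.55551 + 3.9134 + 1.3264 = 5.7954 kg m^2.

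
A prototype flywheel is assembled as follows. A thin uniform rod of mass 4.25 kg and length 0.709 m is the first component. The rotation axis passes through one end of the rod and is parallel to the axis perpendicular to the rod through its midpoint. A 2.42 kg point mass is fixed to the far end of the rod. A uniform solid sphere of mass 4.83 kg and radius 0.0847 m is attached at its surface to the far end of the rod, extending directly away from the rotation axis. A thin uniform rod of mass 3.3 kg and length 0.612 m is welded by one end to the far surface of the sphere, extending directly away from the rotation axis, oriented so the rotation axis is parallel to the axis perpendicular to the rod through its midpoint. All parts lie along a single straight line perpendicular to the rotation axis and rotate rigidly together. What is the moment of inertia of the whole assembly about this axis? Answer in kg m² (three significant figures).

Thin rod: I_cm = (1/12)ML² = (1/12)(4.25)(0.709)² = 0.17803 kg m²; centre at d = 0.3545 m, so I = I_cm + Md² gives I = 0.17803 + (4.25)(0.3545)² = 0.71213 kg m².
Point mass: I_cm = 0; centre at d = 0.3545 + 0.3545 = 0.709 m, so I = I_cm + Md² gives I = 0 + (2.42)(0.709)² = 1.2165 kg m².
Solid sphere: I_cm = (2/5)MR² = (2/5)(4.83)(0.0847)² = 0.01386 kg m²; centre at d = 0.3545 + 0.3545 + 0.0847 = 0.7937 m, so I = I_cm + Md² gives I = 0.01386 + (4.83)(0.7937)² = 3.0566 kg m².
Thin rod: I_cm = (1/12)ML² = (1/12)(3.3)(0.612)² = 0.103 kg m²; centre at d = 0.3545 + 0.3545 + 0.0847 + 0.0847 + 0.306 = 1.1844 m, so I = I_cm + Md² gives I = 0.103 + (3.3)(1.1844)² = 4.7323 kg m².
Total I = 0.71213 + 1.2165 + 3.0566 + 4.7323 = 9.7174 kg m².

9.72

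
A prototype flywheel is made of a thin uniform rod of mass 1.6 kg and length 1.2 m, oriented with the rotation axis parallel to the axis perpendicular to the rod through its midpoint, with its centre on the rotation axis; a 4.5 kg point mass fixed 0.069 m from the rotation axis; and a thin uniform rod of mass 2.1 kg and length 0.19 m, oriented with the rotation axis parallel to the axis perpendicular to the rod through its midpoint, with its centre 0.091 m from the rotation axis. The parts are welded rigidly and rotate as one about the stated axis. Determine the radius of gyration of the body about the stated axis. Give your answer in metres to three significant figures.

0.170

Thin rod: I_cm = (1/12)ML² = (1/12)(1.6)(1.2)² = 0.192 kg m^2; axis through the centre, so I = 0.192 kg m^2.
Point mass: I_cm = 0; centre at d = 0.069 m, so I = I_cm + Md² gives I = 0 + (4.5)(0.069)² = 0.021425 kg m^2.
Thin rod: I_cm = (1/12)ML² = (1/12)(2.1)(0.19)² = 0.0063175 kg m^2; centre at d = 0.091 m, so I = I_cm + Md² gives I = 0.0063175 + (2.1)(0.091)² = 0.023708 kg m^2.
Total I = 0.23713 kg m^2; total mass M = 8.2 kg.
k = √(I/M) = √(0.23713/8.2) = 0.17005 m.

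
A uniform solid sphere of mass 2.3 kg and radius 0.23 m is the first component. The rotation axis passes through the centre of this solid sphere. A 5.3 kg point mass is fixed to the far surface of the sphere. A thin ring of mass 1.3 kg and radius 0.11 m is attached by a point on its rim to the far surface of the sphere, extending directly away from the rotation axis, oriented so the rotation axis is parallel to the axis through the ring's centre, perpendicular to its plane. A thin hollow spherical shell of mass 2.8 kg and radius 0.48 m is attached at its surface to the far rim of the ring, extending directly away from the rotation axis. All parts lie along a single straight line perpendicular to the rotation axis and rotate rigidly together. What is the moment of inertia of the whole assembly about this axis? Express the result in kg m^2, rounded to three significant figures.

Solid sphere: I_cm = (2/5)MR² = (2/5)(2.3)(0.23)² = 0.048668 kg m^2; axis through the centre, so I = 0.048668 kg m^2.
Point mass: I_cm = 0; centre at d = 0.23 m, so I = I_cm + Md² gives I = 0 + (5.3)(0.23)² = 0.28037 kg m^2.
Thin ring: I_cm = MR² = (1.3)(0.11)² = 0.01573 kg m^2; centre at d = 0.23 + 0.11 = 0.34 m, so I = I_cm + Md² gives I = 0.01573 + (1.3)(0.34)² = 0.16601 kg m^2.
Spherical shell: I_cm = (2/3)MR² = (2/3)(2.8)(0.48)² = 0.43008 kg m^2; centre at d = 0.23 + 0.11 + 0.11 + 0.48 = 0.93 m, so I = I_cm + Md² gives I = 0.43008 + (2.8)(0.93)² = 2.8518 kg m^2.
Total I = 0.048668 + 0.28037 + 0.16601 + 2.8518 = 3.3468 kg m^2.

3.35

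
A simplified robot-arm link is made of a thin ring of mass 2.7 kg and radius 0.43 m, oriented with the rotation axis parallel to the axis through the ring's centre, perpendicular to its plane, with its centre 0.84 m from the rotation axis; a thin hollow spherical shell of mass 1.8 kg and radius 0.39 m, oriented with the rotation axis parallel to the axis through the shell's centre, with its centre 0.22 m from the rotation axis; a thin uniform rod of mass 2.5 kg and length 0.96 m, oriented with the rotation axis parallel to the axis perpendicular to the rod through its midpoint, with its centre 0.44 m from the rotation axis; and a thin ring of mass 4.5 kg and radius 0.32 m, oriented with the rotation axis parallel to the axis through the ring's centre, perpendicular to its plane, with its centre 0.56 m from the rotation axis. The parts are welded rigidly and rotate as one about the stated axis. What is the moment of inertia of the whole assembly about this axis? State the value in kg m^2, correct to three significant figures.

5.22

Thin ring: I_cm = MR² = (2.7)(0.43)² = 0.49923 kg m^2; centre at d = 0.84 m, so I = I_cm + Md² gives I = 0.49923 + (2.7)(0.84)² = 2.4043 kg m^2.
Spherical shell: I_cm = (2/3)MR² = (2/3)(1.8)(0.39)² = 0.18252 kg m^2; centre at d = 0.22 m, so I = I_cm + Md² gives I = 0.18252 + (1.8)(0.22)² = 0.26964 kg m^2.
Thin rod: I_cm = (1/12)ML² = (1/12)(2.5)(0.96)² = 0.192 kg m^2; centre at d = 0.44 m, so I = I_cm + Md² gives I = 0.192 + (2.5)(0.44)² = 0.676 kg m^2.
Thin ring: I_cm = MR² = (4.5)(0.32)² = 0.4608 kg m^2; centre at d = 0.56 m, so I = I_cm + Md² gives I = 0.4608 + (4.5)(0.56)² = 1.872 kg m^2.
Total I = 2.4043 + 0.26964 + 0.676 + 1.872 = 5.222 kg m^2.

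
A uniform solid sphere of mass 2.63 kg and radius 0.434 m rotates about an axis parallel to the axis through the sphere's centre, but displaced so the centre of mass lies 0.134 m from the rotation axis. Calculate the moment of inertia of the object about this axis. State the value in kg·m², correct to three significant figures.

0.245

I_cm = (2/5)MR² = (2/5)(2.63)(0.434)² = 0.19815 kg·m²; centre at d = 0.134 m, so I = I_cm + Md² gives I = 0.19815 + (2.63)(0.134)² = 0.24537 kg·m².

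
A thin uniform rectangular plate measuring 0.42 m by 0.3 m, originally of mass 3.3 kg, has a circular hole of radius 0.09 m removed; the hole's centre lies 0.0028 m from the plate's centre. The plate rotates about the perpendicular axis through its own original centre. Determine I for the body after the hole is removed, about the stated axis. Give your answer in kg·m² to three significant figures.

0.0706

Unpierced body about its centre: I₀ = (1/12)M(a²+b²) = (1/12)(3.3)[(0.42)² + (0.3)²] = 0.07326 kg·m².
The removed disk has mass m = M·πr²/(ab) = (3.3)·π(0.09)²/(0.42·0.3) = 0.66647 kg (same uniform areal density).
Its moment of inertia about the rotation axis (parallel-axis theorem): I_hole = (1/2)mr² + md² = (1/2)(0.66647)(0.09)² + (0.66647)(0.0028)² = 0.0027044 kg·m².
Treating the hole as negative mass, I = I₀ − I_hole = 0.07326 − 0.0027044 = 0.070556 kg·m².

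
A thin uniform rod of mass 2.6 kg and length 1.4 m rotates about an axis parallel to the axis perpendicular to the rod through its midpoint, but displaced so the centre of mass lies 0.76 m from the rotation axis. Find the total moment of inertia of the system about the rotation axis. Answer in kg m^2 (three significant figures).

I_cm = (1/12)ML² = (1/12)(2.6)(1.4)² = 0.42467 kg m^2; centre at d = 0.76 m, so I = I_cm + Md² gives I = 0.42467 + (2.6)(0.76)² = 1.9264 kg m^2.

1.93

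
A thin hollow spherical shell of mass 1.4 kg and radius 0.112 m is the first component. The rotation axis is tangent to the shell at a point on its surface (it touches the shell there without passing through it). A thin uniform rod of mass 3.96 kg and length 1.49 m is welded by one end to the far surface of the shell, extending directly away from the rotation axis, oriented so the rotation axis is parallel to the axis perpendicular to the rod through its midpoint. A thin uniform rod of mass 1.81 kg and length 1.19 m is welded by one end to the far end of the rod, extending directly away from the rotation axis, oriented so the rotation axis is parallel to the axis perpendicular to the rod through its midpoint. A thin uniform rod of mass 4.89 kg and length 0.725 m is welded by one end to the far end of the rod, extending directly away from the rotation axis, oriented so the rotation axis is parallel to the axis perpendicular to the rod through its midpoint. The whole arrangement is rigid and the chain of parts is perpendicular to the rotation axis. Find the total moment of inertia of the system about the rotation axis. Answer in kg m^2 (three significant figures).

Spherical shell: I_cm = (2/3)MR² = (2/3)(1.4)(0.112)² = 0.011708 kg m^2; centre at d = 0.112 m, so I = I_cm + Md² gives I = 0.011708 + (1.4)(0.112)² = 0.029269 kg m^2.
Thin rod: I_cm = (1/12)ML² = (1/12)(3.96)(1.49)² = 0.73263 kg m^2; centre at d = 0.112 + 0.112 + 0.745 = 0.969 m, so I = I_cm + Md² gives I = 0.73263 + (3.96)(0.969)² = 4.4509 kg m^2.
Thin rod: I_cm = (1/12)ML² = (1/12)(1.81)(1.19)² = 0.2136 kg m^2; centre at d = 0.112 + 0.112 + 0.745 + 0.745 + 0.595 = 2.309 m, so I = I_cm + Md² gives I = 0.2136 + (1.81)(2.309)² = 9.8636 kg m^2.
Thin rod: I_cm = (1/12)ML² = (1/12)(4.89)(0.725)² = 0.21419 kg m^2; centre at d = 0.112 + 0.112 + 0.745 + 0.745 + 0.595 + 0.595 + 0.3625 = 3.2665 m, so I = I_cm + Md² gives I = 0.21419 + (4.89)(3.2665)² = 52.391 kg m^2.
Total I = 0.029269 + 4.4509 + 9.8636 + 52.391 = 66.734 kg m^2.

66.7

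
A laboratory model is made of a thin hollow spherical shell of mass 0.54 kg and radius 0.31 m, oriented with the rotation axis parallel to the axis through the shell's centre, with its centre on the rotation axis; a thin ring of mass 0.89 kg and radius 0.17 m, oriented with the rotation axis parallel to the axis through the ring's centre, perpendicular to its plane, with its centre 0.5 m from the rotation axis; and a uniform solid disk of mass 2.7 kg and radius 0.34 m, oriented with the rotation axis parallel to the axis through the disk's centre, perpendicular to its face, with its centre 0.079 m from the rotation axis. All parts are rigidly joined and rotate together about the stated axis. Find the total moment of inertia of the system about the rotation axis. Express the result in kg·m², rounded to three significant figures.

Spherical shell: I_cm = (2/3)MR² = (2/3)(0.54)(0.31)² = 0.034596 kg·m²; axis through the centre, so I = 0.034596 kg·m².
Thin ring: I_cm = MR² = (0.89)(0.17)² = 0.025721 kg·m²; centre at d = 0.5 m, so I = I_cm + Md² gives I = 0.025721 + (0.89)(0.5)² = 0.24822 kg·m².
Solid disk: I_cm = (1/2)MR² = (1/2)(2.7)(0.34)² = 0.15606 kg·m²; centre at d = 0.079 m, so I = I_cm + Md² gives I = 0.15606 + (2.7)(0.079)² = 0.17291 kg·m².
Total I = 0.034596 + 0.24822 + 0.17291 = 0.45573 kg·m².

0.456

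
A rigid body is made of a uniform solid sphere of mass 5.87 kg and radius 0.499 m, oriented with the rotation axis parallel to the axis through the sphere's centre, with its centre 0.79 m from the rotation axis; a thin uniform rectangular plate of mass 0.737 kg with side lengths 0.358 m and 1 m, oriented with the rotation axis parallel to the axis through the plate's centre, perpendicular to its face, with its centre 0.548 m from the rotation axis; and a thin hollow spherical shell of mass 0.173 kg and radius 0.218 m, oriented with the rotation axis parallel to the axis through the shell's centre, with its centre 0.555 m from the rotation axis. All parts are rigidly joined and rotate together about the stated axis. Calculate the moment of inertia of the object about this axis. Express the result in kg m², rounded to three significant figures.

Solid sphere: I_cm = (2/5)MR² = (2/5)(5.87)(0.499)² = 0.58465 kg m²; centre at d = 0.79 m, so I = I_cm + Md² gives I = 0.58465 + (5.87)(0.79)² = 4.2481 kg m².
Rectangular plate: I_cm = (1/12)M(a²+b²) = (1/12)(0.737)[(0.358)² + (1)²] = 0.069288 kg m²; centre at d = 0.548 m, so I = I_cm + Md² gives I = 0.069288 + (0.737)(0.548)² = 0.29061 kg m².
Spherical shell: I_cm = (2/3)MR² = (2/3)(0.173)(0.218)² = 0.0054811 kg m²; centre at d = 0.555 m, so I = I_cm + Md² gives I = 0.0054811 + (0.173)(0.555)² = 0.058769 kg m².
Total I = 4.2481 + 0.29061 + 0.058769 = 4.5975 kg m².

4.60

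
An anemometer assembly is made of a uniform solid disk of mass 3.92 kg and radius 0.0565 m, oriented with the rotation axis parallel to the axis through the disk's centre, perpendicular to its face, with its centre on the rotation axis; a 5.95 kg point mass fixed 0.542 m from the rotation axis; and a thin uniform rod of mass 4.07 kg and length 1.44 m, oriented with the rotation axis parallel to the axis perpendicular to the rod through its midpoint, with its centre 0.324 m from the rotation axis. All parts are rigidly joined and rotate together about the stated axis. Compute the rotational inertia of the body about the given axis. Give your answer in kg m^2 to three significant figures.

Solid disk: I_cm = (1/2)MR² = (1/2)(3.92)(0.0565)² = 0.0062568 kg m^2; axis through the centre, so I = 0.0062568 kg m^2.
Point mass: I_cm = 0; centre at d = 0.542 m, so the parallel axis theorem gives I = 0 + (5.95)(0.542)² = 1.7479 kg m^2.
Thin rod: I_cm = (1/12)ML² = (1/12)(4.07)(1.44)² = 0.7033 kg m^2; centre at d = 0.324 m, so the parallel axis theorem gives I = 0.7033 + (4.07)(0.324)² = 1.1305 kg m^2.
Total I = 0.0062568 + 1.7479 + 1.1305 = 2.8847 kg m^2.

2.88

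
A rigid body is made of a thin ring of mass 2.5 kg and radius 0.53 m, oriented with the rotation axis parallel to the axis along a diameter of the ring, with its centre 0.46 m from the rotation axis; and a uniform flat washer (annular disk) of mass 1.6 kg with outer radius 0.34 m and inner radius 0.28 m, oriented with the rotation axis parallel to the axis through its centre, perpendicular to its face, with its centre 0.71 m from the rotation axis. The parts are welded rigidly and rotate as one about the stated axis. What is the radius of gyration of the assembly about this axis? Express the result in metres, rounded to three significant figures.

Thin ring: I_cm = (1/2)MR² = (1/2)(2.5)(0.53)² = 0.35113 kg·m²; centre at d = 0.46 m, so the parallel axis theorem gives I = 0.35113 + (2.5)(0.46)² = 0.88013 kg·m².
Annular disk: I_cm = (1/2)M(R²+r²) = (1/2)(1.6)[(0.34)² + (0.28)²] = 0.1552 kg·m²; centre at d = 0.71 m, so the parallel axis theorem gives I = 0.1552 + (1.6)(0.71)² = 0.96176 kg·m².
Total I = 1.8419 kg·m²; total mass M = 4.1 kg.
k = √(I/M) = √(1.8419/4.1) = 0.67025 m.

0.670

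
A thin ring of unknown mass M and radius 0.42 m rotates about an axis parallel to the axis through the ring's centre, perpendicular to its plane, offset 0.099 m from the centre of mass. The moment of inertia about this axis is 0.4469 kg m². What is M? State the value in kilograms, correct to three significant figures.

I = I_cm + Md² = MR² + Md² = M·[1·(0.42)² + (0.099)²] = M·0.1862.
So M = 0.4469 / 0.1862 = 2.4001 kg.

2.40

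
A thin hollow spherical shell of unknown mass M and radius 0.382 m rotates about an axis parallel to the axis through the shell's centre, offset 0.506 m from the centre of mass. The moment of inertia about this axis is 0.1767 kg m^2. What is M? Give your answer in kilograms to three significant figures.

0.500

I = I_cm + Md² = (2/3)MR² + Md² = M·[0.666667·(0.382)² + (0.506)²] = M·0.35332.
So M = 0.1767 / 0.35332 = 0.50012 kg.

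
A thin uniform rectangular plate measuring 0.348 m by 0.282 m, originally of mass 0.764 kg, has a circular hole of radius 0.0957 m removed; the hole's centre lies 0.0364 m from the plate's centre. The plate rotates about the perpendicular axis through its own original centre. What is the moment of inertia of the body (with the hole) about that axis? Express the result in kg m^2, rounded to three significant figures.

0.0115

Unpierced body about its centre: I₀ = (1/12)M(a²+b²) = (1/12)(0.764)[(0.348)² + (0.282)²] = 0.012773 kg m^2.
The removed disk has mass m = M·πr²/(ab) = (0.764)·π(0.0957)²/(0.348·0.282) = 0.224 kg (same uniform areal density).
Its moment of inertia about the rotation axis (parallel-axis theorem): I_hole = (1/2)mr² + md² = (1/2)(0.224)(0.0957)² + (0.224)(0.0364)² = 0.0013225 kg m^2.
Treating the hole as negative mass, I = I₀ − I_hole = 0.012773 − 0.0013225 = 0.011451 kg m^2.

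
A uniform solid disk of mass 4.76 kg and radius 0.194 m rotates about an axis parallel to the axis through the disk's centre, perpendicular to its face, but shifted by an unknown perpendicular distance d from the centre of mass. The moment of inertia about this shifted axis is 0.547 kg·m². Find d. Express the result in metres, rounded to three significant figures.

0.310

About the centre-of-mass axis, I_cm = (1/2)MR² = (1/2)(4.76)(0.194)² = 0.089574 kg·m².
Parallel axis theorem: I = I_cm + Md², so Md² = 0.547 − 0.089574 = 0.45743 kg·m².
d = √(0.45743 / 4.76) = 0.31 m.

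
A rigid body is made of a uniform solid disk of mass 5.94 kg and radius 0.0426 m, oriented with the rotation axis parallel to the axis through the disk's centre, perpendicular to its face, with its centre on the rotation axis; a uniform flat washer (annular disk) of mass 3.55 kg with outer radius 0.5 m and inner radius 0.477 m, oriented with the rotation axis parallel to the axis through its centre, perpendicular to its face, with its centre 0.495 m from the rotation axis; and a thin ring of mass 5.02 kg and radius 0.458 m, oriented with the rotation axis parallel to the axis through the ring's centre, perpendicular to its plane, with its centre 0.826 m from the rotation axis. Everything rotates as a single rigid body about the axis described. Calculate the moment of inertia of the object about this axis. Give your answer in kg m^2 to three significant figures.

6.20

Solid disk: I_cm = (1/2)MR² = (1/2)(5.94)(0.0426)² = 0.0053898 kg m^2; axis through the centre, so I = 0.0053898 kg m^2.
Annular disk: I_cm = (1/2)M(R²+r²) = (1/2)(3.55)[(0.5)² + (0.477)²] = 0.84761 kg m^2; centre at d = 0.495 m, so the parallel axis theorem gives I = 0.84761 + (3.55)(0.495)² = 1.7175 kg m^2.
Thin ring: I_cm = MR² = (5.02)(0.458)² = 1.053 kg m^2; centre at d = 0.826 m, so the parallel axis theorem gives I = 1.053 + (5.02)(0.826)² = 4.478 kg m^2.
Total I = 0.0053898 + 1.7175 + 4.478 = 6.2009 kg m^2.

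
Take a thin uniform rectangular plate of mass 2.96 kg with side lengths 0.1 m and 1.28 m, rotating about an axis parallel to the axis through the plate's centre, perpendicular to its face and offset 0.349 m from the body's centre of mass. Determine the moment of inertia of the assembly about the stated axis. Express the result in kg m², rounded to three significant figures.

0.767

I_cm = (1/12)M(a²+b²) = (1/12)(2.96)[(0.1)² + (1.28)²] = 0.40661 kg m²; centre at d = 0.349 m, so the parallel axis theorem gives I = 0.40661 + (2.96)(0.349)² = 0.76714 kg m².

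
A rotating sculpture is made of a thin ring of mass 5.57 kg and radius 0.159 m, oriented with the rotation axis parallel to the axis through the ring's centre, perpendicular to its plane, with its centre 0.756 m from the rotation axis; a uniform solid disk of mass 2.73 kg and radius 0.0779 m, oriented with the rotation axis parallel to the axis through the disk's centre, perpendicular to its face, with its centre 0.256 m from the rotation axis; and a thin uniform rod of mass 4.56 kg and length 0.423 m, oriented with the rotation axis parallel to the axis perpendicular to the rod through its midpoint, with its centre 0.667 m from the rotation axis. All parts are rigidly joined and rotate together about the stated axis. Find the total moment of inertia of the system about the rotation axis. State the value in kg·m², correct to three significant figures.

Thin ring: I_cm = MR² = (5.57)(0.159)² = 0.14082 kg·m²; centre at d = 0.756 m, so I = I_cm + Md² gives I = 0.14082 + (5.57)(0.756)² = 3.3243 kg·m².
Solid disk: I_cm = (1/2)MR² = (1/2)(2.73)(0.0779)² = 0.0082834 kg·m²; centre at d = 0.256 m, so I = I_cm + Md² gives I = 0.0082834 + (2.73)(0.256)² = 0.1872 kg·m².
Thin rod: I_cm = (1/12)ML² = (1/12)(4.56)(0.423)² = 0.067993 kg·m²; centre at d = 0.667 m, so I = I_cm + Md² gives I = 0.067993 + (4.56)(0.667)² = 2.0967 kg·m².
Total I = 3.3243 + 0.1872 + 2.0967 = 5.6082 kg·m².

5.61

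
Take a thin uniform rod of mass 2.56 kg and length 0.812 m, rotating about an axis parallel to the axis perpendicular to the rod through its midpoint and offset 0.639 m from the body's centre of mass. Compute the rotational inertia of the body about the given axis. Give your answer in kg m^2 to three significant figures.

1.19

I_cm = (1/12)ML² = (1/12)(2.56)(0.812)² = 0.14066 kg m^2; centre at d = 0.639 m, so I = I_cm + Md² gives I = 0.14066 + (2.56)(0.639)² = 1.186 kg m^2.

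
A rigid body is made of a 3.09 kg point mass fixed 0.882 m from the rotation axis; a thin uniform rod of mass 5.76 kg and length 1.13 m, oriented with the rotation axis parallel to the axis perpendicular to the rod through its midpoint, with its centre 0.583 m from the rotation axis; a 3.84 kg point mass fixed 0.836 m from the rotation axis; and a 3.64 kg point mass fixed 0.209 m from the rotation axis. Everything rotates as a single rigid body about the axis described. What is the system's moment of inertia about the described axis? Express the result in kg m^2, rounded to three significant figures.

Point mass: I_cm = 0; centre at d = 0.882 m, so the parallel axis theorem gives I = 0 + (3.09)(0.882)² = 2.4038 kg m^2.
Thin rod: I_cm = (1/12)ML² = (1/12)(5.76)(1.13)² = 0.61291 kg m^2; centre at d = 0.583 m, so the parallel axis theorem gives I = 0.61291 + (5.76)(0.583)² = 2.5707 kg m^2.
Point mass: I_cm = 0; centre at d = 0.836 m, so the parallel axis theorem gives I = 0 + (3.84)(0.836)² = 2.6838 kg m^2.
Point mass: I_cm = 0; centre at d = 0.209 m, so the parallel axis theorem gives I = 0 + (3.64)(0.209)² = 0.159 kg m^2.
Total I = 2.4038 + 2.5707 + 2.6838 + 0.159 = 7.8172 kg m^2.

7.82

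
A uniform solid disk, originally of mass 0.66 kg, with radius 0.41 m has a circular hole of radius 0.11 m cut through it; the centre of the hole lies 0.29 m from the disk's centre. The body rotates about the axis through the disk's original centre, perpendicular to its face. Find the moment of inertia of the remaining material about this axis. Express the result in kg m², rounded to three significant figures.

0.0512

Unpierced body about its centre: I₀ = (1/2)MR² = (1/2)(0.66)(0.41)² = 0.055473 kg m².
The removed disk has mass m = M·(r/R)² = (0.66)(0.11/0.41)² = 0.047507 kg (same uniform areal density).
Its moment of inertia about the rotation axis (parallel-axis theorem): I_hole = (1/2)mr² + md² = (1/2)(0.047507)(0.11)² + (0.047507)(0.29)² = 0.0042828 kg m².
Treating the hole as negative mass, I = I₀ − I_hole = 0.055473 − 0.0042828 = 0.05119 kg m².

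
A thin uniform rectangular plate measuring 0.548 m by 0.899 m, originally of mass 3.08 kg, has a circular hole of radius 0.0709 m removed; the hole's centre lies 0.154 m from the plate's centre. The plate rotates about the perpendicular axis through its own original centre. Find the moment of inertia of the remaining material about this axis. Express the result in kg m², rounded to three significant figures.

Unpierced body about its centre: I₀ = (1/12)M(a²+b²) = (1/12)(3.08)[(0.548)² + (0.899)²] = 0.28452 kg m².
The removed disk has mass m = M·πr²/(ab) = (3.08)·π(0.0709)²/(0.548·0.899) = 0.098731 kg (same uniform areal density).
Its moment of inertia about the rotation axis (parallel-axis theorem): I_hole = (1/2)mr² + md² = (1/2)(0.098731)(0.0709)² + (0.098731)(0.154)² = 0.0025897 kg m².
Treating the hole as negative mass, I = I₀ − I_hole = 0.28452 − 0.0025897 = 0.28193 kg m².

0.282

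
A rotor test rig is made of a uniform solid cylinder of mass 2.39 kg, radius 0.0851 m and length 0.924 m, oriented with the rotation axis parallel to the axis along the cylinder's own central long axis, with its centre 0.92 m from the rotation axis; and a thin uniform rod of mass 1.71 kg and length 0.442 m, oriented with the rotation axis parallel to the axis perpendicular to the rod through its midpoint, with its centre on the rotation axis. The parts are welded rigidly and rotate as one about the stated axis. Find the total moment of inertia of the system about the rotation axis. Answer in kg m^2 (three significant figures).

Solid cylinder: I_cm = (1/2)MR² = (1/2)(2.39)(0.0851)² = 0.0086542 kg m^2; centre at d = 0.92 m, so the parallel axis theorem gives I = 0.0086542 + (2.39)(0.92)² = 2.0316 kg m^2.
Thin rod: I_cm = (1/12)ML² = (1/12)(1.71)(0.442)² = 0.027839 kg m^2; axis through the centre, so I = 0.027839 kg m^2.
Total I = 2.0316 + 0.027839 = 2.0594 kg m^2.

2.06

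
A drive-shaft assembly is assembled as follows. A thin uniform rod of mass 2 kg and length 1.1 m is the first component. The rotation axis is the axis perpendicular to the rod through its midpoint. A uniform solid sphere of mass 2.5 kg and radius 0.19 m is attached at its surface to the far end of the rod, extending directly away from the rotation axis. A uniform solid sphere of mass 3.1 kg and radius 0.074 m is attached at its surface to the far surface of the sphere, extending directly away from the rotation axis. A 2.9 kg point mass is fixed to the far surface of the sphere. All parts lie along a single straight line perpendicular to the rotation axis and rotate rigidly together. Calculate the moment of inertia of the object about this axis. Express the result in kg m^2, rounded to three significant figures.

Thin rod: I_cm = (1/12)ML² = (1/12)(2)(1.1)² = 0.20167 kg m^2; axis through the centre, so I = 0.20167 kg m^2.
Solid sphere: I_cm = (2/5)MR² = (2/5)(2.5)(0.19)² = 0.0361 kg m^2; centre at d = 0.55 + 0.19 = 0.74 m, so the parallel axis theorem gives I = 0.0361 + (2.5)(0.74)² = 1.4051 kg m^2.
Solid sphere: I_cm = (2/5)MR² = (2/5)(3.1)(0.074)² = 0.0067902 kg m^2; centre at d = 0.55 + 0.19 + 0.19 + 0.074 = 1.004 m, so the parallel axis theorem gives I = 0.0067902 + (3.1)(1.004)² = 3.1316 kg m^2.
Point mass: I_cm = 0; centre at d = 0.55 + 0.19 + 0.19 + 0.074 + 0.074 = 1.078 m, so the parallel axis theorem gives I = 0 + (2.9)(1.078)² = 3.37 kg m^2.
Total I = 0.20167 + 1.4051 + 3.1316 + 3.37 = 8.1085 kg m^2.

8.11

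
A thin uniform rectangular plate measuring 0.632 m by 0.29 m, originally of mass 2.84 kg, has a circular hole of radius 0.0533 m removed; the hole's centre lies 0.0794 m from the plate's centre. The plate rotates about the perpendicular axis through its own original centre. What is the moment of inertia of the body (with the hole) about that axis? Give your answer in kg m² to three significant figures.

0.113

Unpierced body about its centre: I₀ = (1/12)M(a²+b²) = (1/12)(2.84)[(0.632)² + (0.29)²] = 0.11443 kg m².
The removed disk has mass m = M·πr²/(ab) = (2.84)·π(0.0533)²/(0.632·0.29) = 0.1383 kg (same uniform areal density).
Its moment of inertia about the rotation axis (parallel-axis theorem): I_hole = (1/2)mr² + md² = (1/2)(0.1383)(0.0533)² + (0.1383)(0.0794)² = 0.0010683 kg m².
Treating the hole as negative mass, I = I₀ − I_hole = 0.11443 − 0.0010683 = 0.11337 kg m².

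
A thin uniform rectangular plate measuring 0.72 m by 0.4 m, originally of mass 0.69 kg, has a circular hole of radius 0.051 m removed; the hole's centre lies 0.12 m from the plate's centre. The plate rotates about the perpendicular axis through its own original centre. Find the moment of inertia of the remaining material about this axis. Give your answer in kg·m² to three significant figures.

0.0387

Unpierced body about its centre: I₀ = (1/12)M(a²+b²) = (1/12)(0.69)[(0.72)² + (0.4)²] = 0.039008 kg·m².
The removed disk has mass m = M·πr²/(ab) = (0.69)·π(0.051)²/(0.72·0.4) = 0.019577 kg (same uniform areal density).
Its moment of inertia about the rotation axis (parallel-axis theorem): I_hole = (1/2)mr² + md² = (1/2)(0.019577)(0.051)² + (0.019577)(0.12)² = 0.00030737 kg·m².
Treating the hole as negative mass, I = I₀ − I_hole = 0.039008 − 0.00030737 = 0.038701 kg·m².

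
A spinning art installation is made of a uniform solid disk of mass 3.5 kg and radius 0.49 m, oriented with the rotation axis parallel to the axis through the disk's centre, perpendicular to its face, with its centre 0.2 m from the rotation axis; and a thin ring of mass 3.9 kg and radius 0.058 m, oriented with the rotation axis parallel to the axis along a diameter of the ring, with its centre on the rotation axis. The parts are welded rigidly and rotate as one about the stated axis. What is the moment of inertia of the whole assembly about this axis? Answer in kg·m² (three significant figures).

Solid disk: I_cm = (1/2)MR² = (1/2)(3.5)(0.49)² = 0.42017 kg·m²; centre at d = 0.2 m, so I = I_cm + Md² gives I = 0.42017 + (3.5)(0.2)² = 0.56017 kg·m².
Thin ring: I_cm = (1/2)MR² = (1/2)(3.9)(0.058)² = 0.0065598 kg·m²; axis through the centre, so I = 0.0065598 kg·m².
Total I = 0.56017 + 0.0065598 = 0.56673 kg·m².

0.567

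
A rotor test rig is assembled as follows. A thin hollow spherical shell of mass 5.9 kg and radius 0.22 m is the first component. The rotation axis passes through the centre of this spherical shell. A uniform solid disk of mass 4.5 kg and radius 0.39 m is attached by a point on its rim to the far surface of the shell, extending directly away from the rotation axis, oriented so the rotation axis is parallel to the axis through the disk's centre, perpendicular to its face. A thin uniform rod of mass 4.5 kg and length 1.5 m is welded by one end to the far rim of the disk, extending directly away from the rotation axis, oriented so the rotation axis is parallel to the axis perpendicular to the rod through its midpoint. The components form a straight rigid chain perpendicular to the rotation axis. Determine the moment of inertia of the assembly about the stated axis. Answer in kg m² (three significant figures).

16.8

Spherical shell: I_cm = (2/3)MR² = (2/3)(5.9)(0.22)² = 0.19037 kg m²; axis through the centre, so I = 0.19037 kg m².
Solid disk: I_cm = (1/2)MR² = (1/2)(4.5)(0.39)² = 0.34223 kg m²; centre at d = 0.22 + 0.39 = 0.61 m, so the parallel axis theorem gives I = 0.34223 + (4.5)(0.61)² = 2.0167 kg m².
Thin rod: I_cm = (1/12)ML² = (1/12)(4.5)(1.5)² = 0.84375 kg m²; centre at d = 0.22 + 0.39 + 0.39 + 0.75 = 1.75 m, so the parallel axis theorem gives I = 0.84375 + (4.5)(1.75)² = 14.625 kg m².
Total I = 0.19037 + 2.0167 + 14.625 = 16.832 kg m².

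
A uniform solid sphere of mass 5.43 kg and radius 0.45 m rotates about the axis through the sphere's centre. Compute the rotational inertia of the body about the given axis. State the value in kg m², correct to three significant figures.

I_cm = (2/5)MR² = (2/5)(5.43)(0.45)² = 0.43983 kg m²; axis through the centre, so I = 0.43983 kg m².

0.440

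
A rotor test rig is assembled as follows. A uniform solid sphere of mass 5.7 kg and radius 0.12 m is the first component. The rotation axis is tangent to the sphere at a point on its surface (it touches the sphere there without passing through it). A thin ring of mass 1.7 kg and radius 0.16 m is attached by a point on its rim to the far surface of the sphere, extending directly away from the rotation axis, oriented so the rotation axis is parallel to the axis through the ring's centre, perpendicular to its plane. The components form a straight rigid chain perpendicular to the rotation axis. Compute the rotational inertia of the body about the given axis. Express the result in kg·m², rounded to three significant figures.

0.430

Solid sphere: I_cm = (2/5)MR² = (2/5)(5.7)(0.12)² = 0.032832 kg·m²; centre at d = 0.12 m, so I = I_cm + Md² gives I = 0.032832 + (5.7)(0.12)² = 0.11491 kg·m².
Thin ring: I_cm = MR² = (1.7)(0.16)² = 0.04352 kg·m²; centre at d = 0.12 + 0.12 + 0.16 = 0.4 m, so I = I_cm + Md² gives I = 0.04352 + (1.7)(0.4)² = 0.31552 kg·m².
Total I = 0.11491 + 0.31552 = 0.43043 kg·m².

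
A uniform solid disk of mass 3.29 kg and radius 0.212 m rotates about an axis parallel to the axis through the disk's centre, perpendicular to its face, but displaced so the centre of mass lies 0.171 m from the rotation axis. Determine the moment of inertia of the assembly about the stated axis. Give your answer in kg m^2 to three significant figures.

I_cm = (1/2)MR² = (1/2)(3.29)(0.212)² = 0.073933 kg m^2; centre at d = 0.171 m, so the parallel axis theorem gives I = 0.073933 + (3.29)(0.171)² = 0.17014 kg m^2.

0.170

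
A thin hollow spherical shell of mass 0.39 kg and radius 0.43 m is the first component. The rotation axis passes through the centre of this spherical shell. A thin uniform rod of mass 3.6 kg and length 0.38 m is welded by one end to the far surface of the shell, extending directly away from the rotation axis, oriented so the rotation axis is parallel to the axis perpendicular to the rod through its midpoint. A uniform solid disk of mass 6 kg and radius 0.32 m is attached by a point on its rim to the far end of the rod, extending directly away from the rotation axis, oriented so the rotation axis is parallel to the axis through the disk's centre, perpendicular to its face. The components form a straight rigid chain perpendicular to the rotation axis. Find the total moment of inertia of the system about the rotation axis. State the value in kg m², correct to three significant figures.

9.44

Spherical shell: I_cm = (2/3)MR² = (2/3)(0.39)(0.43)² = 0.048074 kg m²; axis through the centre, so I = 0.048074 kg m².
Thin rod: I_cm = (1/12)ML² = (1/12)(3.6)(0.38)² = 0.04332 kg m²; centre at d = 0.43 + 0.19 = 0.62 m, so the parallel axis theorem gives I = 0.04332 + (3.6)(0.62)² = 1.4272 kg m².
Solid disk: I_cm = (1/2)MR² = (1/2)(6)(0.32)² = 0.3072 kg m²; centre at d = 0.43 + 0.19 + 0.19 + 0.32 = 1.13 m, so the parallel axis theorem gives I = 0.3072 + (6)(1.13)² = 7.9686 kg m².
Total I = 0.048074 + 1.4272 + 7.9686 = 9.4438 kg m².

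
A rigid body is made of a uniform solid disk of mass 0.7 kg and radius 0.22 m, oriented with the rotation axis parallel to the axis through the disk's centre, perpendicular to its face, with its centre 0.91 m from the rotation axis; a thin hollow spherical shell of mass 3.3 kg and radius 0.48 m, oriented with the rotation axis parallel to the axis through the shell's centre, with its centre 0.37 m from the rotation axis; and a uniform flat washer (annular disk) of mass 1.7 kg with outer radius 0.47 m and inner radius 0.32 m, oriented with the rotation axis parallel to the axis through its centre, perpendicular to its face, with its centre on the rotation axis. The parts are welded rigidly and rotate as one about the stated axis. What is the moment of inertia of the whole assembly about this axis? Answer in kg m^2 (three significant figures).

1.83

Solid disk: I_cm = (1/2)MR² = (1/2)(0.7)(0.22)² = 0.01694 kg m^2; centre at d = 0.91 m, so I = I_cm + Md² gives I = 0.01694 + (0.7)(0.91)² = 0.59661 kg m^2.
Spherical shell: I_cm = (2/3)MR² = (2/3)(3.3)(0.48)² = 0.50688 kg m^2; centre at d = 0.37 m, so I = I_cm + Md² gives I = 0.50688 + (3.3)(0.37)² = 0.95865 kg m^2.
Annular disk: I_cm = (1/2)M(R²+r²) = (1/2)(1.7)[(0.47)² + (0.32)²] = 0.2748 kg m^2; axis through the centre, so I = 0.2748 kg m^2.
Total I = 0.59661 + 0.95865 + 0.2748 = 1.8301 kg m^2.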